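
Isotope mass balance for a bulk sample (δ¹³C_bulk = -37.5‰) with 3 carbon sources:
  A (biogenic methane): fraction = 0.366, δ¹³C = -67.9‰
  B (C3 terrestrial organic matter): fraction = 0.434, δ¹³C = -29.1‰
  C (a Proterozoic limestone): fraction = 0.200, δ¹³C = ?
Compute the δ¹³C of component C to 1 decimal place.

-0.1‰

Isotope mass balance: δ_bulk = Σ fᵢ·δᵢ.
-37.5 = 0.366×(-67.9) + 0.434×(-29.1) + 0.200×δ_C
0.200·δ_C = -37.5 − (-37.481) = -0.019
δ_C = -0.019 / 0.200 = -0.10‰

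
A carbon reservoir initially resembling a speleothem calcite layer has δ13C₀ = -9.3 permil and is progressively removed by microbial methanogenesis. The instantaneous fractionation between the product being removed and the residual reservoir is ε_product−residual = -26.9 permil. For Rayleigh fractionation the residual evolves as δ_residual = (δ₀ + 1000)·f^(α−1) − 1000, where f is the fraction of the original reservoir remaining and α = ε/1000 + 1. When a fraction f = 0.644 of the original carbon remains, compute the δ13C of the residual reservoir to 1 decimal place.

2.5 permil

Rayleigh residual: δ_res = (δ₀ + 1000)·f^(α−1) − 1000
α = ε/1000 + 1 = 0.97310, so α − 1 = -0.02690
f^(α−1) = 0.644^(-0.02690) = 1.011908
δ_res = (-9.3 + 1000) × 1.011908 − 1000 = 1002.497 − 1000 = 2.50 permil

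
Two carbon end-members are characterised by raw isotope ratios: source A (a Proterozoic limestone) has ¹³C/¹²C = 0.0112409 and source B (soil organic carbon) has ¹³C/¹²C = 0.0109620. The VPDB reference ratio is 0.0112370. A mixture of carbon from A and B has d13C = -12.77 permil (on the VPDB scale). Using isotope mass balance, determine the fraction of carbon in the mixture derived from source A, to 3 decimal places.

δ_A = (0.0112409/0.0112370 − 1)×1000 = (1.000347 − 1)×1000 = 0.347 permil
δ_B = (0.0109620/0.0112370 − 1)×1000 = (0.975527 − 1)×1000 = -24.473 permil
f_A = (δ_mix − δ_B)/(δ_A − δ_B) = (-12.77 − (-24.473))/(0.347 − (-24.473))
f_A = 11.703 / 24.820 = 0.4715

0.472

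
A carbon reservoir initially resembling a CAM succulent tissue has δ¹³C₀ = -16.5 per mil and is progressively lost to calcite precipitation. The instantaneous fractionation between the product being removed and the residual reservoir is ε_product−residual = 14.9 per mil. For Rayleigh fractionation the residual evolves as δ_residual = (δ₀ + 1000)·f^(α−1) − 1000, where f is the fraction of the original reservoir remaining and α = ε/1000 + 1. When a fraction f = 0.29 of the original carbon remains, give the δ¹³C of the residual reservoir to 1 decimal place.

Rayleigh residual: δ_res = (δ₀ + 1000)·f^(α−1) − 1000
α = ε/1000 + 1 = 1.01490, so α − 1 = 0.01490
f^(α−1) = 0.29^(0.01490) = 0.981725
δ_res = (-16.5 + 1000) × 0.981725 − 1000 = 965.526 − 1000 = -34.47 per mil

-34.5 per mil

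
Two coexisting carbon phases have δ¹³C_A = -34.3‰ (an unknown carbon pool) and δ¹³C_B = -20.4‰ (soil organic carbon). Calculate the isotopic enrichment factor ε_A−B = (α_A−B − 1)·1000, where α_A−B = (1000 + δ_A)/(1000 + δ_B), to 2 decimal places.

-14.19‰

α_A−B = (1000 + -34.3) / (1000 + -20.4) = 965.7 / 979.6 = 0.985811
ε_A−B = (0.985811 − 1) × 1000 = -14.189‰
(The approximation ε ≈ δ_A − δ_B would give -13.9‰.)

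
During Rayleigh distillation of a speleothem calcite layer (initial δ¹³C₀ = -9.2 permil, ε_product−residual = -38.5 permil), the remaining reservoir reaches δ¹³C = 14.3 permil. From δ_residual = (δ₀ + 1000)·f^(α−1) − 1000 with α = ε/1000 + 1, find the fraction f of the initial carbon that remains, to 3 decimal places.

α − 1 = ε/1000 = -0.0385
(δ_res + 1000)/(δ₀ + 1000) = (14.3 + 1000)/(-9.2 + 1000) = 1014.3/990.8 = 1.023718
f = 1.023718^(1/-0.0385) = exp(ln(1.023718)/-0.0385) = exp(0.02344/-0.0385)
f = exp(-0.6089) = 0.5440

0.544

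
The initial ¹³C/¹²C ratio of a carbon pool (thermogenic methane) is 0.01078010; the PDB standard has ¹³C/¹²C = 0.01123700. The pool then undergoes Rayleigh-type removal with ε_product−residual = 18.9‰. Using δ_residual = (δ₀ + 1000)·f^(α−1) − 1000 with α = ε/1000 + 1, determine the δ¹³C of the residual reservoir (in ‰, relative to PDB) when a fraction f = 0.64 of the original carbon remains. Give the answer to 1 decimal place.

δ₀ = (0.01078010/0.01123700 − 1)×1000 = (0.959340 − 1)×1000 = -40.660‰
α − 1 = ε/1000 = 0.0189
f^(α−1) = 0.64^(0.0189) = 0.991601
δ_res = (-40.660 + 1000) × 0.991601 − 1000 = 951.282 − 1000 = -48.72‰

-48.7‰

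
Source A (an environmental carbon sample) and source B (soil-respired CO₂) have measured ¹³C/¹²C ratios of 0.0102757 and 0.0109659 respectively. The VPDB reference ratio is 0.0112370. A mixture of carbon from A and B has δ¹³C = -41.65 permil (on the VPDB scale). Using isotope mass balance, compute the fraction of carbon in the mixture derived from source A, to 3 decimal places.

δ_A = (0.0102757/0.0112370 − 1)×1000 = (0.914452 − 1)×1000 = -85.548 permil
δ_B = (0.0109659/0.0112370 − 1)×1000 = (0.975874 − 1)×1000 = -24.126 permil
f_A = (δ_mix − δ_B)/(δ_A − δ_B) = (-41.65 − (-24.126))/(-85.548 − (-24.126))
f_A = -17.524 / -61.422 = 0.2853

0.285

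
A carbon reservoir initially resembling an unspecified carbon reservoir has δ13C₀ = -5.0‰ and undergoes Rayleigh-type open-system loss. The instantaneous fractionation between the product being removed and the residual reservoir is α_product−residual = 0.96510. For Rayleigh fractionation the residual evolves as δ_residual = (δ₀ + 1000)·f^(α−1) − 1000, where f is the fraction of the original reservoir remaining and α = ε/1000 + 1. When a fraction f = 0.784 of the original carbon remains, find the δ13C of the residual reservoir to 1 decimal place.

Rayleigh residual: δ_res = (δ₀ + 1000)·f^(α−1) − 1000
α − 1 = -0.03490
f^(α−1) = 0.784^(-0.03490) = 1.008529
δ_res = (-5.0 + 1000) × 1.008529 − 1000 = 1003.486 − 1000 = 3.49‰

3.5‰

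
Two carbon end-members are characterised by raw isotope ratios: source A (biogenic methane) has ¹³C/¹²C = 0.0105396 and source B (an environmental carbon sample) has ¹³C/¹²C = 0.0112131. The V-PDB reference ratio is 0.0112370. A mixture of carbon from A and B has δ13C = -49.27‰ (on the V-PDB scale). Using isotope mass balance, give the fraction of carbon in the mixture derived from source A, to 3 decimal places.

0.787

δ_A = (0.0105396/0.0112370 − 1)×1000 = (0.937937 − 1)×1000 = -62.063‰
δ_B = (0.0112131/0.0112370 − 1)×1000 = (0.997873 − 1)×1000 = -2.127‰
f_A = (δ_mix − δ_B)/(δ_A − δ_B) = (-49.27 − (-2.127))/(-62.063 − (-2.127))
f_A = -47.143 / -59.936 = 0.7866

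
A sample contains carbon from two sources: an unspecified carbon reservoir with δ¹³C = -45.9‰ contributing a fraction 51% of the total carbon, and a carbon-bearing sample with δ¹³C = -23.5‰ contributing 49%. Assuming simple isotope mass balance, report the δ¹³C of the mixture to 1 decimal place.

δ_mix = f_A·δ_A + f_B·δ_B
δ_mix = 0.51 × (-45.9) + 0.49 × (-23.5)
δ_mix = -23.41 + -11.52 = -34.92‰

-34.9‰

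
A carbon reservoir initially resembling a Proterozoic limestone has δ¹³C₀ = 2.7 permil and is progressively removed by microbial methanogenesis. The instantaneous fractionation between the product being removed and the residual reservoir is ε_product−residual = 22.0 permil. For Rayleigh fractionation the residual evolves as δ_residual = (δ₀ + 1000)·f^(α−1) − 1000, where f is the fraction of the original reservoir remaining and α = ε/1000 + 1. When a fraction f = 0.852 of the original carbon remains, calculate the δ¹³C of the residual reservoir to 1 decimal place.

-0.8 permil

Rayleigh residual: δ_res = (δ₀ + 1000)·f^(α−1) − 1000
α = ε/1000 + 1 = 1.02200, so α − 1 = 0.02200
f^(α−1) = 0.852^(0.02200) = 0.996482
δ_res = (2.7 + 1000) × 0.996482 − 1000 = 999.173 − 1000 = -0.83 permil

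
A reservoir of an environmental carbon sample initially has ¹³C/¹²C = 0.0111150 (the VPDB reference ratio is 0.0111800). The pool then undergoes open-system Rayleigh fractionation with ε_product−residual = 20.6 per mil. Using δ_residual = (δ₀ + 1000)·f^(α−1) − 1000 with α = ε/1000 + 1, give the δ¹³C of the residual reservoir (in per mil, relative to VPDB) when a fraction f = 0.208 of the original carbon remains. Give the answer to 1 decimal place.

-37.5 per mil

δ₀ = (0.0111150/0.0111800 − 1)×1000 = (0.994186 − 1)×1000 = -5.814 per mil
α − 1 = ε/1000 = 0.0206
f^(α−1) = 0.208^(0.0206) = 0.968171
δ_res = (-5.814 + 1000) × 0.968171 − 1000 = 962.542 − 1000 = -37.46 per mil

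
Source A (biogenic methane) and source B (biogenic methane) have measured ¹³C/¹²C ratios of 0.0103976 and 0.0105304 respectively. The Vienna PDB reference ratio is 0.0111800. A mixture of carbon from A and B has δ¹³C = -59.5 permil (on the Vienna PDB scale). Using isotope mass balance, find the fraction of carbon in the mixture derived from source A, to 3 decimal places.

0.118

δ_A = (0.0103976/0.0111800 − 1)×1000 = (0.930018 − 1)×1000 = -69.982 permil
δ_B = (0.0105304/0.0111800 − 1)×1000 = (0.941896 − 1)×1000 = -58.104 permil
f_A = (δ_mix − δ_B)/(δ_A − δ_B) = (-59.5 − (-58.104))/(-69.982 − (-58.104))
f_A = -1.396 / -11.878 = 0.1175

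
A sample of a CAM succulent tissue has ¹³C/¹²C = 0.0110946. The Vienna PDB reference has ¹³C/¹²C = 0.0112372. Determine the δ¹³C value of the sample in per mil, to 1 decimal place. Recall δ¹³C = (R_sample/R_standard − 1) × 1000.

-12.7 per mil

δ¹³C = (R_sample / R_standard − 1) × 1000
R_sample / R_standard = 0.0110946 / 0.0112372 = 0.987310
δ¹³C = (0.987310 − 1) × 1000 = -12.69 per mil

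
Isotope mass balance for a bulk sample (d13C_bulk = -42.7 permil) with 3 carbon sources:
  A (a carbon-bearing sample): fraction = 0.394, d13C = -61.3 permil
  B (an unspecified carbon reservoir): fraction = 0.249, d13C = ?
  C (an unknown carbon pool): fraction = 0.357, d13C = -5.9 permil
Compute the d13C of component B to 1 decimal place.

-66.0 permil

Isotope mass balance: δ_bulk = Σ fᵢ·δᵢ.
-42.7 = 0.394×(-61.3) + 0.249×δ_B + 0.357×(-5.9)
0.249·δ_B = -42.7 − (-26.259) = -16.442
δ_B = -16.442 / 0.249 = -66.03 permil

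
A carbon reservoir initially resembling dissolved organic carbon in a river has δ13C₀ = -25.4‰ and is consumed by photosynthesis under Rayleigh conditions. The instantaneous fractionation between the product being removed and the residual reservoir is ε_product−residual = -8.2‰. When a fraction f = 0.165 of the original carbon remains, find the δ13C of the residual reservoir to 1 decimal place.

Rayleigh residual: δ_res = (δ₀ + 1000)·f^(α−1) − 1000
α = ε/1000 + 1 = 0.99180, so α − 1 = -0.00820
f^(α−1) = 0.165^(-0.00820) = 1.014885
δ_res = (-25.4 + 1000) × 1.014885 − 1000 = 989.106 − 1000 = -10.89‰

-10.9‰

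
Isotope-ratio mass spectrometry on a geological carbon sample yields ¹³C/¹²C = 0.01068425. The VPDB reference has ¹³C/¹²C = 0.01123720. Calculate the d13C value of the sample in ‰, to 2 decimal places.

d13C = (R_sample / R_standard − 1) × 1000
R_sample / R_standard = 0.01068425 / 0.01123720 = 0.950793
d13C = (0.950793 − 1) × 1000 = -49.207‰

-49.21‰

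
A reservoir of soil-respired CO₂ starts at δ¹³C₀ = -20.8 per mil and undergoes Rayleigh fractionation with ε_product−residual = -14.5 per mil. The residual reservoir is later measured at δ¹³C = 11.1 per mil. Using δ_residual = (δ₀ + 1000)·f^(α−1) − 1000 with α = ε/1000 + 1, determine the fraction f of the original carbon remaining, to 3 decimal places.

α − 1 = ε/1000 = -0.0145
(δ_res + 1000)/(δ₀ + 1000) = (11.1 + 1000)/(-20.8 + 1000) = 1011.1/979.2 = 1.032578
f = 1.032578^(1/-0.0145) = exp(ln(1.032578)/-0.0145) = exp(0.03206/-0.0145)
f = exp(-2.2109) = 0.1096

0.110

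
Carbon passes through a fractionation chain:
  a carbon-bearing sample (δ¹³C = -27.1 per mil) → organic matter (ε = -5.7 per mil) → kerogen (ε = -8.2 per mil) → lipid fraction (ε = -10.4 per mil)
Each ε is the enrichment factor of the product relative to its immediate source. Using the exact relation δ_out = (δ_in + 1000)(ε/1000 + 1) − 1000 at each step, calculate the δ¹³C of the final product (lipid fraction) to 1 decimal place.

step 1: δ = (-27.10 + 1000)·(-5.7/1000 + 1) − 1000 = -32.65 per mil
step 2: δ = (-32.65 + 1000)·(-8.2/1000 + 1) − 1000 = -40.58 per mil
step 3: δ = (-40.58 + 1000)·(-10.4/1000 + 1) − 1000 = -50.56 per mil

-50.6 per mil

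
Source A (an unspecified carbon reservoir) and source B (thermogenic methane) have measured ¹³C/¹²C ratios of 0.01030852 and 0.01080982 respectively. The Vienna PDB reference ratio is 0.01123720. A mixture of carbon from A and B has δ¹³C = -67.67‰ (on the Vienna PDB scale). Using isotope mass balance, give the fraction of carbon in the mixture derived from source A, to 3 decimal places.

0.664

δ_A = (0.01030852/0.01123720 − 1)×1000 = (0.917357 − 1)×1000 = -82.643‰
δ_B = (0.01080982/0.01123720 − 1)×1000 = (0.961967 − 1)×1000 = -38.033‰
f_A = (δ_mix − δ_B)/(δ_A − δ_B) = (-67.67 − (-38.033))/(-82.643 − (-38.033))
f_A = -29.637 / -44.611 = 0.6644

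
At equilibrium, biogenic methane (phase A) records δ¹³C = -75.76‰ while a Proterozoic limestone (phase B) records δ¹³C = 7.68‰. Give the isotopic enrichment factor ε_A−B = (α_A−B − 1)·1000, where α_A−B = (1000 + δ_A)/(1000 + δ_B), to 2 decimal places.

-82.80‰

α_A−B = (1000 + -75.76) / (1000 + 7.68) = 924.24 / 1007.68 = 0.917196
ε_A−B = (0.917196 − 1) × 1000 = -82.804‰
(The approximation ε ≈ δ_A − δ_B would give -83.44‰.)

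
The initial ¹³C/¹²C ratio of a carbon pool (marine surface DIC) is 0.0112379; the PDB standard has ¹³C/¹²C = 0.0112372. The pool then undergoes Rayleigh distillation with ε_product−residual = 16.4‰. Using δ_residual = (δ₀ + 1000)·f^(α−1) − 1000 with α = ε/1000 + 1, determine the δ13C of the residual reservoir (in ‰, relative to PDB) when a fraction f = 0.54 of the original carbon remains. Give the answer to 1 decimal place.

-10.0‰

δ₀ = (0.0112379/0.0112372 − 1)×1000 = (1.000062 − 1)×1000 = 0.062‰
α − 1 = ε/1000 = 0.0164
f^(α−1) = 0.54^(0.0164) = 0.989945
δ_res = (0.062 + 1000) × 0.989945 − 1000 = 990.007 − 1000 = -9.99‰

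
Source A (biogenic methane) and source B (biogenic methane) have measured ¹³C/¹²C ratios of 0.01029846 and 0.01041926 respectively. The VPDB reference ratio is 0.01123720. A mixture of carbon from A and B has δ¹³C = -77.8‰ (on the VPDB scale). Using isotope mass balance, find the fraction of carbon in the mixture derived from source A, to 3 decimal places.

0.466

δ_A = (0.01029846/0.01123720 − 1)×1000 = (0.916461 − 1)×1000 = -83.539‰
δ_B = (0.01041926/0.01123720 − 1)×1000 = (0.927211 − 1)×1000 = -72.789‰
f_A = (δ_mix − δ_B)/(δ_A − δ_B) = (-77.8 − (-72.789))/(-83.539 − (-72.789))
f_A = -5.011 / -10.750 = 0.4662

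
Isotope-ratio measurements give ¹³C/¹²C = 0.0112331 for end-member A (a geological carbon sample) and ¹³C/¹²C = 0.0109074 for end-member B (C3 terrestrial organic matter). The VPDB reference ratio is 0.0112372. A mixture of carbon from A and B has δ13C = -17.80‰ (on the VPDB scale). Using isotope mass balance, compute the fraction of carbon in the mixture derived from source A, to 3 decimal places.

δ_A = (0.0112331/0.0112372 − 1)×1000 = (0.999635 − 1)×1000 = -0.365‰
δ_B = (0.0109074/0.0112372 − 1)×1000 = (0.970651 − 1)×1000 = -29.349‰
f_A = (δ_mix − δ_B)/(δ_A − δ_B) = (-17.80 − (-29.349))/(-0.365 − (-29.349))
f_A = 11.549 / 28.984 = 0.3985

0.398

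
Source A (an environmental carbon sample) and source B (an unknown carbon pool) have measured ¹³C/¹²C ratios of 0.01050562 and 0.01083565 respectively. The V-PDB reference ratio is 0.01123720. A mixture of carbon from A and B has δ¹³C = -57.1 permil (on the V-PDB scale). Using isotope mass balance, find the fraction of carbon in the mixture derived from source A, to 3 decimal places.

δ_A = (0.01050562/0.01123720 − 1)×1000 = (0.934897 − 1)×1000 = -65.103 permil
δ_B = (0.01083565/0.01123720 − 1)×1000 = (0.964266 − 1)×1000 = -35.734 permil
f_A = (δ_mix − δ_B)/(δ_A − δ_B) = (-57.1 − (-35.734))/(-65.103 − (-35.734))
f_A = -21.366 / -29.369 = 0.7275

0.727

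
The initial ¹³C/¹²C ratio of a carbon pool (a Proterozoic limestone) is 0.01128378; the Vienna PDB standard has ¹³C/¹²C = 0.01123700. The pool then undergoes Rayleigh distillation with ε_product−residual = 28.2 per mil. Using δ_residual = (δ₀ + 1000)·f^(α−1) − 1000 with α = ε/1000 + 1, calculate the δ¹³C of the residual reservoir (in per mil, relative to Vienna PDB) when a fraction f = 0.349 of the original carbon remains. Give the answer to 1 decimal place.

-25.2 per mil

δ₀ = (0.01128378/0.01123700 − 1)×1000 = (1.004163 − 1)×1000 = 4.163 per mil
α − 1 = ε/1000 = 0.0282
f^(α−1) = 0.349^(0.0282) = 0.970751
δ_res = (4.163 + 1000) × 0.970751 − 1000 = 974.792 − 1000 = -25.21 per mil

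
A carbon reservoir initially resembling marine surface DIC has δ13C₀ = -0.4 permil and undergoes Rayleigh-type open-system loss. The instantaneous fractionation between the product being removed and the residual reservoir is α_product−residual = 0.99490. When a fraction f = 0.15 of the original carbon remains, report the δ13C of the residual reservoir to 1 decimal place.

9.3 permil

Rayleigh residual: δ_res = (δ₀ + 1000)·f^(α−1) − 1000
α − 1 = -0.00510
f^(α−1) = 0.15^(-0.00510) = 1.009722
δ_res = (-0.4 + 1000) × 1.009722 − 1000 = 1009.318 − 1000 = 9.32 permil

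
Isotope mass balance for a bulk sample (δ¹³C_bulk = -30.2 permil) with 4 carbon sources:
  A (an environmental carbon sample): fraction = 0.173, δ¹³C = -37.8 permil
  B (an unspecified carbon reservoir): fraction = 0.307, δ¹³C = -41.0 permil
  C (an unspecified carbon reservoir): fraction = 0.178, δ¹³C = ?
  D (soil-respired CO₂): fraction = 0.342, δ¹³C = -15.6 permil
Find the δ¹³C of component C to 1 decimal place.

Isotope mass balance: δ_bulk = Σ fᵢ·δᵢ.
-30.2 = 0.173×(-37.8) + 0.307×(-41.0) + 0.178×δ_C + 0.342×(-15.6)
0.178·δ_C = -30.2 − (-24.462) = -5.738
δ_C = -5.738 / 0.178 = -32.24 permil

-32.2 permil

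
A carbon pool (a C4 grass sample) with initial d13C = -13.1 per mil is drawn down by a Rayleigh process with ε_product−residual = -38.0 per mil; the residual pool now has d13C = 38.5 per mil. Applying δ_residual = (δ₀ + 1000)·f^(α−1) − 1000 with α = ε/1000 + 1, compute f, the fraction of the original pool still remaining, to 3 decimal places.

α − 1 = ε/1000 = -0.0380
(δ_res + 1000)/(δ₀ + 1000) = (38.5 + 1000)/(-13.1 + 1000) = 1038.5/986.9 = 1.052285
f = 1.052285^(1/-0.0380) = exp(ln(1.052285)/-0.0380) = exp(0.05096/-0.0380)
f = exp(-1.3412) = 0.2615

0.262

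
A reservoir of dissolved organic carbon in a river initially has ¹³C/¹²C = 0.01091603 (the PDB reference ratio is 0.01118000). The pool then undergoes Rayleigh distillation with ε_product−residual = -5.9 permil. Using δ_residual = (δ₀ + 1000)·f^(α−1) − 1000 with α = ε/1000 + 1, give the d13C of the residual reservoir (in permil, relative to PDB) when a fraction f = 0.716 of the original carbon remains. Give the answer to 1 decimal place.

-21.7 permil

δ₀ = (0.01091603/0.01118000 − 1)×1000 = (0.976389 − 1)×1000 = -23.611 permil
α − 1 = ε/1000 = -0.0059
f^(α−1) = 0.716^(-0.0059) = 1.001973
δ_res = (-23.611 + 1000) × 1.001973 − 1000 = 978.315 − 1000 = -21.68 permil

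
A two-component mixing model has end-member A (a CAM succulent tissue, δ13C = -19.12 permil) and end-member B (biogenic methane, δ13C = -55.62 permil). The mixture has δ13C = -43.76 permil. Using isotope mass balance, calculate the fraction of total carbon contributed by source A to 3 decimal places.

δ_mix = f_A·δ_A + (1 − f_A)·δ_B  ⇒  f_A = (δ_mix − δ_B)/(δ_A − δ_B)
f_A = (-43.76 − (-55.62)) / (-19.12 − (-55.62))
f_A = 11.86 / 36.50 = 0.3249

0.325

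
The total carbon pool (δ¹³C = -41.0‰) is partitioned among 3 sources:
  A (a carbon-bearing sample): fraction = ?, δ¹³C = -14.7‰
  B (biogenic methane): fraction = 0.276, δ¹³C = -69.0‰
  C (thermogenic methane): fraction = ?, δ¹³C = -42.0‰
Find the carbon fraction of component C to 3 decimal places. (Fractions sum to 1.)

Let f_C and f_A be the unknown fractions; fractions sum to 1 so f_C + f_A = 0.724.
Mass balance: Σ fᵢ·δᵢ = δ_bulk ⇒ f_C·(-42.0) + f_A·(-14.7) = -41.0 − (-19.044) = -21.956
Substitute f_A = 0.724 − f_C:
f_C·(-42.0 − -14.7) = -21.956 − 0.724×(-14.7) = -11.313
f_C = -11.313 / -27.3 = 0.4144

0.414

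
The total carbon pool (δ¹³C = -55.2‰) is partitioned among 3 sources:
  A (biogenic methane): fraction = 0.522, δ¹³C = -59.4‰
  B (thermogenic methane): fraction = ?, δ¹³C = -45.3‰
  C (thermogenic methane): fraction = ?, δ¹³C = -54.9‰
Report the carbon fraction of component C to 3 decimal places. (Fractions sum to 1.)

Let f_C and f_B be the unknown fractions; fractions sum to 1 so f_C + f_B = 0.478.
Mass balance: Σ fᵢ·δᵢ = δ_bulk ⇒ f_C·(-54.9) + f_B·(-45.3) = -55.2 − (-31.007) = -24.193
Substitute f_B = 0.478 − f_C:
f_C·(-54.9 − -45.3) = -24.193 − 0.478×(-45.3) = -2.540
f_C = -2.540 / -9.6 = 0.2646

0.265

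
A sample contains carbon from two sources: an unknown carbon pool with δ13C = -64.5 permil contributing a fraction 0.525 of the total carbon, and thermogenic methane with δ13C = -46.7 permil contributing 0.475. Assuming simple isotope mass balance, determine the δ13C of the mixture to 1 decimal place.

δ_mix = f_A·δ_A + f_B·δ_B
δ_mix = 0.525 × (-64.5) + 0.475 × (-46.7)
δ_mix = -33.86 + -22.18 = -56.05 permil

-56.0 permil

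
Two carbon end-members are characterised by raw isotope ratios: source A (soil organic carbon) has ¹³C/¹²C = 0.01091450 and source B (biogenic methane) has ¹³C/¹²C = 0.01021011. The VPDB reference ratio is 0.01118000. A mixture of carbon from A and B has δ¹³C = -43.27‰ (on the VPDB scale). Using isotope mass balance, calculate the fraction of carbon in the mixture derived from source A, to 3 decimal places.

δ_A = (0.01091450/0.01118000 − 1)×1000 = (0.976252 − 1)×1000 = -23.748‰
δ_B = (0.01021011/0.01118000 − 1)×1000 = (0.913248 − 1)×1000 = -86.752‰
f_A = (δ_mix − δ_B)/(δ_A − δ_B) = (-43.27 − (-86.752))/(-23.748 − (-86.752))
f_A = 43.482 / 63.004 = 0.6901

0.690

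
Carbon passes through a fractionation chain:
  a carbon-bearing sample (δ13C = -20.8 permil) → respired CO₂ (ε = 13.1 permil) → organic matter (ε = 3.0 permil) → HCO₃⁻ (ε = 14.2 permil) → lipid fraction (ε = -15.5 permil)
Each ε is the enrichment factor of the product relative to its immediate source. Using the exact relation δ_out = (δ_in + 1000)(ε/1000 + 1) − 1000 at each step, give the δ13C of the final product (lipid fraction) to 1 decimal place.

-6.5 permil

step 1: δ = (-20.80 + 1000)·(13.1/1000 + 1) − 1000 = -7.97 permil
step 2: δ = (-7.97 + 1000)·(3.0/1000 + 1) − 1000 = -5.00 permil
step 3: δ = (-5.00 + 1000)·(14.2/1000 + 1) − 1000 = 9.13 permil
step 4: δ = (9.13 + 1000)·(-15.5/1000 + 1) − 1000 = -6.51 permil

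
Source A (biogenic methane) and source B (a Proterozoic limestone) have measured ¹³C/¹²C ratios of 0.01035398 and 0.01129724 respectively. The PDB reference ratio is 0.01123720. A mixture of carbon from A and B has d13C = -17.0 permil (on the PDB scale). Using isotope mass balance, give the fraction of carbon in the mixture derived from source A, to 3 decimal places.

δ_A = (0.01035398/0.01123720 − 1)×1000 = (0.921402 − 1)×1000 = -78.598 permil
δ_B = (0.01129724/0.01123720 − 1)×1000 = (1.005343 − 1)×1000 = 5.343 permil
f_A = (δ_mix − δ_B)/(δ_A − δ_B) = (-17.0 − (5.343))/(-78.598 − (5.343))
f_A = -22.343 / -83.941 = 0.2662

0.266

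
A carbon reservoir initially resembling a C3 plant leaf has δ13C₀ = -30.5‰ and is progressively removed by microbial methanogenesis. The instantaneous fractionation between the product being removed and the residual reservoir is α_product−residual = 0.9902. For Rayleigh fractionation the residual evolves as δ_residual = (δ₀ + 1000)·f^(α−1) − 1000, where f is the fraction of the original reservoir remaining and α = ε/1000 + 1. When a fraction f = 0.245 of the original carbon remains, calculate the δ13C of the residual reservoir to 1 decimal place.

Rayleigh residual: δ_res = (δ₀ + 1000)·f^(α−1) − 1000
α − 1 = -0.00980
f^(α−1) = 0.245^(-0.00980) = 1.013879
δ_res = (-30.5 + 1000) × 1.013879 − 1000 = 982.956 − 1000 = -17.04‰

-17.0‰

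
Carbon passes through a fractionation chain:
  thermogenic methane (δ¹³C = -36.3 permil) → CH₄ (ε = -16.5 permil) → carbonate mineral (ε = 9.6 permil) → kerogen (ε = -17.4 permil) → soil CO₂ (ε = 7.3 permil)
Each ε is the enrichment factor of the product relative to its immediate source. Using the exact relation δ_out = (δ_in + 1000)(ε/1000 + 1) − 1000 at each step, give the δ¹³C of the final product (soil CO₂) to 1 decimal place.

step 1: δ = (-36.30 + 1000)·(-16.5/1000 + 1) − 1000 = -52.20 permil
step 2: δ = (-52.20 + 1000)·(9.6/1000 + 1) − 1000 = -43.10 permil
step 3: δ = (-43.10 + 1000)·(-17.4/1000 + 1) − 1000 = -59.75 permil
step 4: δ = (-59.75 + 1000)·(7.3/1000 + 1) − 1000 = -52.89 permil

-52.9 permil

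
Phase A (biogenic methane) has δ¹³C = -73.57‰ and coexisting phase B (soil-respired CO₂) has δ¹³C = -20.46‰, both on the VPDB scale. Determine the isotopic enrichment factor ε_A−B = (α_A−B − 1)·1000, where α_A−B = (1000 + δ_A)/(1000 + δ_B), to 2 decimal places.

α_A−B = (1000 + -73.57) / (1000 + -20.46) = 926.43 / 979.54 = 0.945781
ε_A−B = (0.945781 − 1) × 1000 = -54.219‰
(The approximation ε ≈ δ_A − δ_B would give -53.11‰.)

-54.22‰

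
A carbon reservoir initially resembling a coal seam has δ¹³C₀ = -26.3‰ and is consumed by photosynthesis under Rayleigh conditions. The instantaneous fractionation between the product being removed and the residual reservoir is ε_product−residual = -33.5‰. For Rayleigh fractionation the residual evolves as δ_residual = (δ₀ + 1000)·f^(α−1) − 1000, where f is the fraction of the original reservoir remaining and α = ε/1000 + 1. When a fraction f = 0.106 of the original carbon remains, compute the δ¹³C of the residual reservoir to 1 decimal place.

Rayleigh residual: δ_res = (δ₀ + 1000)·f^(α−1) − 1000
α = ε/1000 + 1 = 0.96650, so α − 1 = -0.03350
f^(α−1) = 0.106^(-0.03350) = 1.078083
δ_res = (-26.3 + 1000) × 1.078083 − 1000 = 1049.730 − 1000 = 49.73‰

49.7‰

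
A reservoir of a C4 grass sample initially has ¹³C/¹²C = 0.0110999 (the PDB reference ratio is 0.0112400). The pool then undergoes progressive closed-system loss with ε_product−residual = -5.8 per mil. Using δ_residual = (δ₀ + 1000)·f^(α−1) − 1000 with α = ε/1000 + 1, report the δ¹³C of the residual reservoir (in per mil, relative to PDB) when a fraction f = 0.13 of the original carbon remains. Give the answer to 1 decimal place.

-0.7 per mil

δ₀ = (0.0110999/0.0112400 − 1)×1000 = (0.987536 − 1)×1000 = -12.464 per mil
α − 1 = ε/1000 = -0.0058
f^(α−1) = 0.13^(-0.0058) = 1.011904
δ_res = (-12.464 + 1000) × 1.011904 − 1000 = 999.291 − 1000 = -0.71 per mil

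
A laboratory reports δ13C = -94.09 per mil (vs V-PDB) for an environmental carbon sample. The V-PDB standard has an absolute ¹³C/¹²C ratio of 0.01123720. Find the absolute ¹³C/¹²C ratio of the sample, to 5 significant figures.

0.010180

R_sample = R_standard × (δ13C/1000 + 1)
R_sample = 0.01123720 × (-94.09/1000 + 1) = 0.01123720 × 0.905910
R_sample = 0.0101799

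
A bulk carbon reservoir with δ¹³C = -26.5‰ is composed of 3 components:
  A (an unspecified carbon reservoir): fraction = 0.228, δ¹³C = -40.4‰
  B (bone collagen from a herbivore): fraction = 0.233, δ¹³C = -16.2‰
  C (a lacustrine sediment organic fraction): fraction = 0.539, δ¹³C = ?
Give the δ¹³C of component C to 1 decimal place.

Isotope mass balance: δ_bulk = Σ fᵢ·δᵢ.
-26.5 = 0.228×(-40.4) + 0.233×(-16.2) + 0.539×δ_C
0.539·δ_C = -26.5 − (-12.986) = -13.514
δ_C = -13.514 / 0.539 = -25.07‰

-25.1‰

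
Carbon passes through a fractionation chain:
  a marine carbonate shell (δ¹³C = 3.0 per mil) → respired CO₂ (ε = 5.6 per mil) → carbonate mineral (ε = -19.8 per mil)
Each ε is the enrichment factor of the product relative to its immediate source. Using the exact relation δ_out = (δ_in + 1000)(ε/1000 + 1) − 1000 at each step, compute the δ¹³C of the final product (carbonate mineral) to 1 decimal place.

-11.4 per mil

step 1: δ = (3.00 + 1000)·(5.6/1000 + 1) − 1000 = 8.62 per mil
step 2: δ = (8.62 + 1000)·(-19.8/1000 + 1) − 1000 = -11.35 per mil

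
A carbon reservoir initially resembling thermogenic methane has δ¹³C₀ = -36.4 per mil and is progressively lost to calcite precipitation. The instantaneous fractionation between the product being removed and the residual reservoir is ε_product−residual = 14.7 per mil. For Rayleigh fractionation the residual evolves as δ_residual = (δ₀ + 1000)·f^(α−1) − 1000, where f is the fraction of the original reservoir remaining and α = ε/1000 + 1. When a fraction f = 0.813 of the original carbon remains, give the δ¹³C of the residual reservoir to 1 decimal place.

Rayleigh residual: δ_res = (δ₀ + 1000)·f^(α−1) − 1000
α = ε/1000 + 1 = 1.01470, so α − 1 = 0.01470
f^(α−1) = 0.813^(0.01470) = 0.996961
δ_res = (-36.4 + 1000) × 0.996961 − 1000 = 960.672 − 1000 = -39.33 per mil

-39.3 per mil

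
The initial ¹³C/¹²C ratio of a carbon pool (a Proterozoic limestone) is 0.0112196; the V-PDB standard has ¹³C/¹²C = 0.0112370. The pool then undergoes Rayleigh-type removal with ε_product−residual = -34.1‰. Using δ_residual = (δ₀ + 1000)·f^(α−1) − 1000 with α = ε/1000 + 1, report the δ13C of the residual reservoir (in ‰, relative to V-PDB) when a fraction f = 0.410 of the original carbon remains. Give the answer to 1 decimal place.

δ₀ = (0.0112196/0.0112370 − 1)×1000 = (0.998452 − 1)×1000 = -1.548‰
α − 1 = ε/1000 = -0.0341
f^(α−1) = 0.410^(-0.0341) = 1.030870
δ_res = (-1.548 + 1000) × 1.030870 − 1000 = 1029.274 − 1000 = 29.27‰

29.3‰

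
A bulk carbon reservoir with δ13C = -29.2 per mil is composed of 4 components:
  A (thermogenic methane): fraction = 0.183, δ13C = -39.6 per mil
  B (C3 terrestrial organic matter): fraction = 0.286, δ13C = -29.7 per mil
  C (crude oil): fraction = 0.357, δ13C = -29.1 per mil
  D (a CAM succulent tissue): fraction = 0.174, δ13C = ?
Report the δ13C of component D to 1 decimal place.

Isotope mass balance: δ_bulk = Σ fᵢ·δᵢ.
-29.2 = 0.183×(-39.6) + 0.286×(-29.7) + 0.357×(-29.1) + 0.174×δ_D
0.174·δ_D = -29.2 − (-26.130) = -3.070
δ_D = -3.070 / 0.174 = -17.65 per mil

-17.6 per mil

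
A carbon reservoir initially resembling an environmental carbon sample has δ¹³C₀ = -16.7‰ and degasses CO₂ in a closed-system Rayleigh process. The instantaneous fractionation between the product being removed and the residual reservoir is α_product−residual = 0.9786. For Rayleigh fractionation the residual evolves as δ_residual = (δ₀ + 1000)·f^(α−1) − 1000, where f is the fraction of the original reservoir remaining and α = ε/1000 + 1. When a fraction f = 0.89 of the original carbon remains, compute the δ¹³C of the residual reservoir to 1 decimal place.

-14.2‰

Rayleigh residual: δ_res = (δ₀ + 1000)·f^(α−1) − 1000
α − 1 = -0.02140
f^(α−1) = 0.89^(-0.02140) = 1.002497
δ_res = (-16.7 + 1000) × 1.002497 − 1000 = 985.755 − 1000 = -14.24‰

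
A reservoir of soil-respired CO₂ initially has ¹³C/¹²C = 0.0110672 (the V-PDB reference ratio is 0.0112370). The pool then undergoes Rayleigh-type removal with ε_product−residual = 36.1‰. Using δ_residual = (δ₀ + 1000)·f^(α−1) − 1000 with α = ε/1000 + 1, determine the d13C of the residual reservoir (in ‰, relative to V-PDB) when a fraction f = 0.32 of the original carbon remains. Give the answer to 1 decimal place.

δ₀ = (0.0110672/0.0112370 − 1)×1000 = (0.984889 − 1)×1000 = -15.111‰
α − 1 = ε/1000 = 0.0361
f^(α−1) = 0.32^(0.0361) = 0.959701
δ_res = (-15.111 + 1000) × 0.959701 − 1000 = 945.199 − 1000 = -54.80‰

-54.8‰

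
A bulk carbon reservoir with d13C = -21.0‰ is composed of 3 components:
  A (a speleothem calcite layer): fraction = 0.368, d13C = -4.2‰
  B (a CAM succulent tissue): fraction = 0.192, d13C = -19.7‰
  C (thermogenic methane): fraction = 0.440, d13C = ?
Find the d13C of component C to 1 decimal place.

-35.6‰

Isotope mass balance: δ_bulk = Σ fᵢ·δᵢ.
-21.0 = 0.368×(-4.2) + 0.192×(-19.7) + 0.440×δ_C
0.440·δ_C = -21.0 − (-5.328) = -15.672
δ_C = -15.672 / 0.440 = -35.62‰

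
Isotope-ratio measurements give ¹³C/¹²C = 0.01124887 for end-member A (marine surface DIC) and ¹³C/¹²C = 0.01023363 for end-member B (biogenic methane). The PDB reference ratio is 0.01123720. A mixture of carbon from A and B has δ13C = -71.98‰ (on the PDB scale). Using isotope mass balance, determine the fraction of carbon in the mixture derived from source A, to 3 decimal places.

0.192

δ_A = (0.01124887/0.01123720 − 1)×1000 = (1.001039 − 1)×1000 = 1.039‰
δ_B = (0.01023363/0.01123720 − 1)×1000 = (0.910692 − 1)×1000 = -89.308‰
f_A = (δ_mix − δ_B)/(δ_A − δ_B) = (-71.98 − (-89.308))/(1.039 − (-89.308))
f_A = 17.328 / 90.346 = 0.1918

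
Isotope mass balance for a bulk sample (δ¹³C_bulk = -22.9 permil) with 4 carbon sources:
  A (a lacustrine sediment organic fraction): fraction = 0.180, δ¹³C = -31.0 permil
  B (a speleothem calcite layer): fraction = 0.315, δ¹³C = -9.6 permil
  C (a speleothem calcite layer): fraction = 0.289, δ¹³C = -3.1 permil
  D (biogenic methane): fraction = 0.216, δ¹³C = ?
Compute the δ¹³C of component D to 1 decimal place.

Isotope mass balance: δ_bulk = Σ fᵢ·δᵢ.
-22.9 = 0.180×(-31.0) + 0.315×(-9.6) + 0.289×(-3.1) + 0.216×δ_D
0.216·δ_D = -22.9 − (-9.500) = -13.400
δ_D = -13.400 / 0.216 = -62.04 permil

-62.0 permil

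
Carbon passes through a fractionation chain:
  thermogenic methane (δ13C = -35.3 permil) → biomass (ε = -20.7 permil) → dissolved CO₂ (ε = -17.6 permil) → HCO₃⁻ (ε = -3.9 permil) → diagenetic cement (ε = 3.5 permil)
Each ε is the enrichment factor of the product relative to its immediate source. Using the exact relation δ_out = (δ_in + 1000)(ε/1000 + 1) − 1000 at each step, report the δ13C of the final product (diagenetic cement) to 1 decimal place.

-72.3 permil

step 1: δ = (-35.30 + 1000)·(-20.7/1000 + 1) − 1000 = -55.27 permil
step 2: δ = (-55.27 + 1000)·(-17.6/1000 + 1) − 1000 = -71.90 permil
step 3: δ = (-71.90 + 1000)·(-3.9/1000 + 1) − 1000 = -75.52 permil
step 4: δ = (-75.52 + 1000)·(3.5/1000 + 1) − 1000 = -72.28 permil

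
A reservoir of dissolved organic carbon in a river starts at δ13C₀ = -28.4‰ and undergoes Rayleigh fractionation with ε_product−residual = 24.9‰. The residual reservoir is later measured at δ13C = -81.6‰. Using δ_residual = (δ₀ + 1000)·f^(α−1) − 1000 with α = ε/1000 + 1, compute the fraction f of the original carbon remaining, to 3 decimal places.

0.104

α − 1 = ε/1000 = 0.0249
(δ_res + 1000)/(δ₀ + 1000) = (-81.6 + 1000)/(-28.4 + 1000) = 918.4/971.6 = 0.945245
f = 0.945245^(1/0.0249) = exp(ln(0.945245)/0.0249) = exp(-0.05631/0.0249)
f = exp(-2.2615) = 0.1042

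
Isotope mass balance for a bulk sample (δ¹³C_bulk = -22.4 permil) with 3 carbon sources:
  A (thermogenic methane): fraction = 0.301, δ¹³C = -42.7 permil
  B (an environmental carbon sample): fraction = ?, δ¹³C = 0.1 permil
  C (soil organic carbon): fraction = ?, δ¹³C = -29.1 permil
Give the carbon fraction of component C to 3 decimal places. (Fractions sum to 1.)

0.329

Let f_C and f_B be the unknown fractions; fractions sum to 1 so f_C + f_B = 0.699.
Mass balance: Σ fᵢ·δᵢ = δ_bulk ⇒ f_C·(-29.1) + f_B·(0.1) = -22.4 − (-12.853) = -9.547
Substitute f_B = 0.699 − f_C:
f_C·(-29.1 − 0.1) = -9.547 − 0.699×(0.1) = -9.617
f_C = -9.617 / -29.2 = 0.3294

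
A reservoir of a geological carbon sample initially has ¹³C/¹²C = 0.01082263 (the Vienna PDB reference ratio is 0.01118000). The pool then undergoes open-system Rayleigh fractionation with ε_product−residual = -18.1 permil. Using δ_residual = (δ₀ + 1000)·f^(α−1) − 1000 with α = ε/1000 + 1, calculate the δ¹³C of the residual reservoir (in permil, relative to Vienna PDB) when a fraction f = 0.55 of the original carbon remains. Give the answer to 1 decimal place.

-21.4 permil

δ₀ = (0.01082263/0.01118000 − 1)×1000 = (0.968035 − 1)×1000 = -31.965 permil
α − 1 = ε/1000 = -0.0181
f^(α−1) = 0.55^(-0.0181) = 1.010880
δ_res = (-31.965 + 1000) × 1.010880 − 1000 = 978.567 − 1000 = -21.43 permil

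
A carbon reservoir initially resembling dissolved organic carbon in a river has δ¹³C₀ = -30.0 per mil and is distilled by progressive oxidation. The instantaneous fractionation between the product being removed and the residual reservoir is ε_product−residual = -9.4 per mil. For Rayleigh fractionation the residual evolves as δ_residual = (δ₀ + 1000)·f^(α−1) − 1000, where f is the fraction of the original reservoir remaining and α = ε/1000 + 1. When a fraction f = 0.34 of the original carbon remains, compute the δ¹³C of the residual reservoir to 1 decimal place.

-20.1 per mil

Rayleigh residual: δ_res = (δ₀ + 1000)·f^(α−1) − 1000
α = ε/1000 + 1 = 0.99060, so α − 1 = -0.00940
f^(α−1) = 0.34^(-0.00940) = 1.010192
δ_res = (-30.0 + 1000) × 1.010192 − 1000 = 979.887 − 1000 = -20.11 per mil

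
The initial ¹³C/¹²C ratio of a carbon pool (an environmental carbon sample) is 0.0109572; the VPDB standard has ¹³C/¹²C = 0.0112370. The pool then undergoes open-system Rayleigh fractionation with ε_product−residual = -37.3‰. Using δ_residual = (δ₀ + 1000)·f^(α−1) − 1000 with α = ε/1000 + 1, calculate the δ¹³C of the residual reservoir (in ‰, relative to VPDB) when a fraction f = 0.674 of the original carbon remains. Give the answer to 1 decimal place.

δ₀ = (0.0109572/0.0112370 − 1)×1000 = (0.975100 − 1)×1000 = -24.900‰
α − 1 = ε/1000 = -0.0373
f^(α−1) = 0.674^(-0.0373) = 1.014825
δ_res = (-24.900 + 1000) × 1.014825 − 1000 = 989.556 − 1000 = -10.44‰

-10.4‰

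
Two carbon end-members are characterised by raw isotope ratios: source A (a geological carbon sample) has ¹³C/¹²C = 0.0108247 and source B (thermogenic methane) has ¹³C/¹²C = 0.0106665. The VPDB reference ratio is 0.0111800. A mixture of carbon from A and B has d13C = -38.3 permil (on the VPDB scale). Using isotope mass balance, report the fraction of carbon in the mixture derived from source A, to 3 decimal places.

δ_A = (0.0108247/0.0111800 − 1)×1000 = (0.968220 − 1)×1000 = -31.780 permil
δ_B = (0.0106665/0.0111800 − 1)×1000 = (0.954070 − 1)×1000 = -45.930 permil
f_A = (δ_mix − δ_B)/(δ_A − δ_B) = (-38.3 − (-45.930))/(-31.780 − (-45.930))
f_A = 7.630 / 14.150 = 0.5392

0.539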